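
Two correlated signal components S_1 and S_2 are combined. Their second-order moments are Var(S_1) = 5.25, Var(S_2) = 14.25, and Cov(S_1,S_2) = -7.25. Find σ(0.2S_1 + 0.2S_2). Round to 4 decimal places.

0.4472

Var(0.2S_1 + 0.2S_2) = (0.2)²·Var(S_1) + (0.2)²·Var(S_2) + 2·(0.2)·(0.2)·Cov(S_1,S_2)
= 0.04·5.25 + 0.04·14.25 + 0.08·-7.25 = 0.2
σ(0.2S_1 + 0.2S_2) = √0.2 ≈ 0.4472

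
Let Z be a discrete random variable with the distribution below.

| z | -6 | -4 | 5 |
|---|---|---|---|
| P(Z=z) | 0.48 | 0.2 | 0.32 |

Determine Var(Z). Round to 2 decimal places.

E[Z] = (-6)(0.48) + (-4)(0.2) + (5)(0.32) = -2.08
E[Z²] = (-6)²(0.48) + (-4)²(0.2) + (5)²(0.32) = 28.48
Var(Z) = E[Z²] − (E[Z])² = 28.48 − (-2.08)² = 24.1536

24.15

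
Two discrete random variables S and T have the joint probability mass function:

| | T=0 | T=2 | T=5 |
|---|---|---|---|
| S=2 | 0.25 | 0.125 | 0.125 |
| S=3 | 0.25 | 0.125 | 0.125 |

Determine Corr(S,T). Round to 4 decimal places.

0.0000

E[S] = 2.5,  E[T] = 1.75
E[ST] = 4.375
cov(S,T) = E[ST] − E[S]E[T] = 4.375 − (2.5)(1.75) = 0
var(S) = 0.25,  var(T) = 4.1875
ρ = 0 / √(0.25·4.1875) ≈ 0.0000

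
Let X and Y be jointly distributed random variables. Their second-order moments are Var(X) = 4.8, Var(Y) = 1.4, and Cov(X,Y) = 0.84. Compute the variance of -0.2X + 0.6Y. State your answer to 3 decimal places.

Var(-0.2X + 0.6Y) = (-0.2)²·Var(X) + (0.6)²·Var(Y) + 2·(-0.2)·(0.6)·Cov(X,Y)
= 0.04·4.8 + 0.36·1.4 + -0.24·0.84 = 0.4944

0.494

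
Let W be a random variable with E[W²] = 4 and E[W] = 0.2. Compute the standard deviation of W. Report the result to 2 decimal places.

1.99

V(W) = 4 − (0.2)² = 3.96
SD(W) = √3.96 ≈ 1.99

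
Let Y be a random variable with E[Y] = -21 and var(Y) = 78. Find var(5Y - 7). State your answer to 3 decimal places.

var(5Y - 7) = (5)²·var(Y) = 25·78 = 1950

1950.000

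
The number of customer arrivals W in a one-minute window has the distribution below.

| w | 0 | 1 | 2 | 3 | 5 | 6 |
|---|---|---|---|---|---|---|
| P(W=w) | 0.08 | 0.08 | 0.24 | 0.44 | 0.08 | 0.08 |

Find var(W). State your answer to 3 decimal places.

2.262

E[W] = (0)(0.08) + (1)(0.08) + (2)(0.24) + (3)(0.44) + (5)(0.08) + (6)(0.08) = 2.76
E[W²] = (0)²(0.08) + (1)²(0.08) + (2)²(0.24) + (3)²(0.44) + (5)²(0.08) + (6)²(0.08) = 9.88
var(W) = E[W²] − (E[W])² = 9.88 − (2.76)² = 2.2624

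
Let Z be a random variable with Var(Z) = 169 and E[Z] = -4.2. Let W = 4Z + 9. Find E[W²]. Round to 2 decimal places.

2764.84

E[4Z + 9] = 4·-4.2 + 9 = -7.8
Var(4Z + 9) = (4)²·169 = 2704
E[W²] = Var(W) + (E[W])² = 2704 + (-7.8)² = 2764.84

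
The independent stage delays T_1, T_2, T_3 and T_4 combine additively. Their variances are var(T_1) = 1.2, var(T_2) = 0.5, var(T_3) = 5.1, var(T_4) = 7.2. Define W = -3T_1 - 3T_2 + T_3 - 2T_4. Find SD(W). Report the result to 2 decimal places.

By independence, var(W) = (-3)²var(T_1) + (-3)²var(T_2) + (1)²var(T_3) + (-2)²var(T_4)
= (-3)²·1.2 + (-3)²·0.5 + (1)²·5.1 + (-2)²·7.2 = 49.2
SD(W) = √49.2 ≈ 7.01

7.01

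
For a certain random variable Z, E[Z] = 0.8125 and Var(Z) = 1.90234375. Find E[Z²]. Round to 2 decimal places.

E[Z²] = Var(Z) + (E[Z])² = 1.90234375 + (0.8125)² = 2.5625

2.56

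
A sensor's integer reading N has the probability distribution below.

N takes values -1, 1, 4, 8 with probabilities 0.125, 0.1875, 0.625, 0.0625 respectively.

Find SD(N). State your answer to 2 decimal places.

E[N] = (-1)(0.125) + (1)(0.1875) + (4)(0.625) + (8)(0.0625) = 3.0625
E[N²] = (-1)²(0.125) + (1)²(0.1875) + (4)²(0.625) + (8)²(0.0625) = 14.3125
Var(N) = E[N²] − (E[N])² = 14.3125 − (3.0625)² = 4.93359375
SD(N) = √4.93359375 ≈ 2.22

2.22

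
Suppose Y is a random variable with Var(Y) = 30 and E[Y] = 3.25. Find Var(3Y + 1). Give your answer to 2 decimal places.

Var(3Y + 1) = (3)²·Var(Y) = 9·30 = 270

270.00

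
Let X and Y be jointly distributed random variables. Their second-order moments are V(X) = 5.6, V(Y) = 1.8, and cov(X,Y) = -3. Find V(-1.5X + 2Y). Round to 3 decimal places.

V(-1.5X + 2Y) = (-1.5)²·V(X) + (2)²·V(Y) + 2·(-1.5)·(2)·cov(X,Y)
= 2.25·5.6 + 4·1.8 + -6·-3 = 37.8

37.800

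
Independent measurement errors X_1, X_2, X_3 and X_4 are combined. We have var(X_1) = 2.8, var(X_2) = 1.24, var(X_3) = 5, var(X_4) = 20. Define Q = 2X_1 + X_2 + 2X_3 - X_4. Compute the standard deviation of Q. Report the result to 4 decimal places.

7.2415

By independence, var(Q) = (2)²var(X_1) + (1)²var(X_2) + (2)²var(X_3) + (-1)²var(X_4)
= (2)²·2.8 + (1)²·1.24 + (2)²·5 + (-1)²·20 = 52.44
σ(Q) = √52.44 ≈ 7.2415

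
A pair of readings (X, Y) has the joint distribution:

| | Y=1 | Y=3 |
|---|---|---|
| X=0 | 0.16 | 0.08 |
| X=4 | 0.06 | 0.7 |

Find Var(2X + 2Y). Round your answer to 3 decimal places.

21.280

E[X] = 3.04,  E[Y] = 2.56,  E[XY] = 8.64
Var(X) = 12.16 − (3.04)² = 2.9184;  Var(Y) = 7.24 − (2.56)² = 0.6864
Cov(X,Y) = 8.64 − (3.04)(2.56) = 0.8576
Var(2X + 2Y) = (2)²·2.9184 + (2)²·0.6864 + 2·(2)·(2)·0.8576 = 21.28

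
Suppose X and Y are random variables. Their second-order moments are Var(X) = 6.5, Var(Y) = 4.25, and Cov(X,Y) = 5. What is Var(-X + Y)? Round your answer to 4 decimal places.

0.7500

Var(-X + Y) = (-1)²·Var(X) + (1)²·Var(Y) + 2·(-1)·(1)·Cov(X,Y)
= 1·6.5 + 1·4.25 + -2·5 = 0.75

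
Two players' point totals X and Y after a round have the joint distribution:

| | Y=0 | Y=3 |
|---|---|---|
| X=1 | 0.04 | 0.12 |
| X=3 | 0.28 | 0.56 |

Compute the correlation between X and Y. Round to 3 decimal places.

E[X] = 2.68,  E[Y] = 2.04
E[XY] = 5.4
Cov(X,Y) = E[XY] − E[X]E[Y] = 5.4 − (2.68)(2.04) = -0.0672
Var(X) = 0.5376,  Var(Y) = 1.9584
ρ = -0.0672 / √(0.5376·1.9584) ≈ -0.065

-0.065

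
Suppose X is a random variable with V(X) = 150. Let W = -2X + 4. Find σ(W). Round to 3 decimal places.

V(-2X + 4) = (-2)²·150 = 600
σ(W) = √600 ≈ 24.495

24.495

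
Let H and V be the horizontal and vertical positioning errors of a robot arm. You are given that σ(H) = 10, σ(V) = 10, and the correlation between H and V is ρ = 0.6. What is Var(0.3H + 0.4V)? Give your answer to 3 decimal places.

Var(H) = (10)² = 100;  Var(V) = (10)² = 100
cov(H,V) = ρ·σ(H)·σ(V) = 0.6·10·10 = 60
Var(0.3H + 0.4V) = (0.3)²·Var(H) + (0.4)²·Var(V) + 2·(0.3)·(0.4)·cov(H,V)
= 0.09·100 + 0.16·100 + 0.24·60 = 39.4

39.400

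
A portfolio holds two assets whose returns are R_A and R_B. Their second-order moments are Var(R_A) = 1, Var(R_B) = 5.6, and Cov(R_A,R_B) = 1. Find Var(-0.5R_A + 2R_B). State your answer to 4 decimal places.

20.6500

Var(-0.5R_A + 2R_B) = (-0.5)²·Var(R_A) + (2)²·Var(R_B) + 2·(-0.5)·(2)·Cov(R_A,R_B)
= 0.25·1 + 4·5.6 + -2·1 = 20.65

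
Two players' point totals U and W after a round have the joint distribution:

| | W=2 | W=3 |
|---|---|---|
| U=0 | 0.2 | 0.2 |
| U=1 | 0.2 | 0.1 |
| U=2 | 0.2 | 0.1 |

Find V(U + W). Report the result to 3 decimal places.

E[U] = 0.9,  E[W] = 2.4,  E[UW] = 2.1
V(U) = 1.5 − (0.9)² = 0.69;  V(W) = 6 − (2.4)² = 0.24
cov(U,W) = 2.1 − (0.9)(2.4) = -0.06
V(U + W) = (1)²·0.69 + (1)²·0.24 + 2·(1)·(1)·-0.06 = 0.81

0.810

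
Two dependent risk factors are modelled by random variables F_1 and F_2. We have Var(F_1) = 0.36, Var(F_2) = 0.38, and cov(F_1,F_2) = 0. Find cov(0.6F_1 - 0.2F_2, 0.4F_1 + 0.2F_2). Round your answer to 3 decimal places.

cov(0.6F_1 - 0.2F_2, 0.4F_1 + 0.2F_2) = (0.6)(0.4)Var(F_1) + (-0.2)(0.2)Var(F_2) + [(0.6)(0.2) + (-0.2)(0.4)]cov(F_1,F_2)
= 0.24·0.36 + -0.04·0.38 + 0.04·0 = 0.0712

0.071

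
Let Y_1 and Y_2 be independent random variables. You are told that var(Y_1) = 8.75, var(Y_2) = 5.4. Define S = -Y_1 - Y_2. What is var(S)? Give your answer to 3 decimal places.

14.150

By independence, var(S) = (-1)²var(Y_1) + (-1)²var(Y_2)
= (-1)²·8.75 + (-1)²·5.4 = 14.15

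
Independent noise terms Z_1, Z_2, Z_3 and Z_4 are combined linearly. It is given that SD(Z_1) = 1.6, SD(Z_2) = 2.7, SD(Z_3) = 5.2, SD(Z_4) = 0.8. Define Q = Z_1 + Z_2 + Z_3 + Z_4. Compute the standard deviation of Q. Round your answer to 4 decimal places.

Var(Z_1) = 2.56, Var(Z_2) = 7.29, Var(Z_3) = 27.04, Var(Z_4) = 0.64
By independence, Var(Q) = (1)²Var(Z_1) + (1)²Var(Z_2) + (1)²Var(Z_3) + (1)²Var(Z_4)
= (1)²·2.56 + (1)²·7.29 + (1)²·27.04 + (1)²·0.64 = 37.53
SD(Q) = √37.53 ≈ 6.1262

6.1262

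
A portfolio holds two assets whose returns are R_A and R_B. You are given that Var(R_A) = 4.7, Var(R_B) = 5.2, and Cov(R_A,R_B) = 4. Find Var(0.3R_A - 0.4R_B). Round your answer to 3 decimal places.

0.295

Var(0.3R_A - 0.4R_B) = (0.3)²·Var(R_A) + (-0.4)²·Var(R_B) + 2·(0.3)·(-0.4)·Cov(R_A,R_B)
= 0.09·4.7 + 0.16·5.2 + -0.24·4 = 0.295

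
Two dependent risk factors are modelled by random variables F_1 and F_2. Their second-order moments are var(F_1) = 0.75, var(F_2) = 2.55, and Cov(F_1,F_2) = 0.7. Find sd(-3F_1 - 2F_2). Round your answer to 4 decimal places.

5.0349

var(-3F_1 - 2F_2) = (-3)²·var(F_1) + (-2)²·var(F_2) + 2·(-3)·(-2)·Cov(F_1,F_2)
= 9·0.75 + 4·2.55 + 12·0.7 = 25.35
sd(-3F_1 - 2F_2) = √25.35 ≈ 5.0349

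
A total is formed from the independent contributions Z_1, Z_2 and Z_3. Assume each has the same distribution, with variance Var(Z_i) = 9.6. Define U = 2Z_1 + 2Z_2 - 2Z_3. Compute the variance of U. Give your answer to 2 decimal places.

By independence, Var(U) = (2)²Var(Z_1) + (2)²Var(Z_2) + (-2)²Var(Z_3)
= (2)²·9.6 + (2)²·9.6 + (-2)²·9.6 = 115.2

115.20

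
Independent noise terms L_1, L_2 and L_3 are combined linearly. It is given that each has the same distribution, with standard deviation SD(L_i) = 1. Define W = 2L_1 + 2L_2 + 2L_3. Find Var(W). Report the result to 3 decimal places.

Var(L_i) = (1)² = 1
By independence, Var(W) = (2)²Var(L_1) + (2)²Var(L_2) + (2)²Var(L_3)
= (2)²·1 + (2)²·1 + (2)²·1 = 12

12.000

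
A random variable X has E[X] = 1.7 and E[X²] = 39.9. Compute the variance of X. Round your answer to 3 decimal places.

37.010

V(X) = 39.9 − (1.7)² = 37.01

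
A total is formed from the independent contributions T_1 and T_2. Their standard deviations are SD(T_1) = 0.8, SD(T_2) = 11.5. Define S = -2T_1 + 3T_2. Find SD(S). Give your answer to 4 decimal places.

Var(T_1) = 0.64, Var(T_2) = 132.25
By independence, Var(S) = (-2)²Var(T_1) + (3)²Var(T_2)
= (-2)²·0.64 + (3)²·132.25 = 1192.81
SD(S) = √1192.81 ≈ 34.5371

34.5371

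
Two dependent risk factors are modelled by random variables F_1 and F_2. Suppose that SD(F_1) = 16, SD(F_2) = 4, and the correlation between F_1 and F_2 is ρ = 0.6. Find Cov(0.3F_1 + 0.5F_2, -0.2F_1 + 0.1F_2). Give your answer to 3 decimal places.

var(F_1) = (16)² = 256;  var(F_2) = (4)² = 16
Cov(F_1,F_2) = ρ·SD(F_1)·SD(F_2) = 0.6·16·4 = 38.4
Cov(0.3F_1 + 0.5F_2, -0.2F_1 + 0.1F_2) = (0.3)(-0.2)var(F_1) + (0.5)(0.1)var(F_2) + [(0.3)(0.1) + (0.5)(-0.2)]Cov(F_1,F_2)
= -0.06·256 + 0.05·16 + -0.07·38.4 = -17.248

-17.248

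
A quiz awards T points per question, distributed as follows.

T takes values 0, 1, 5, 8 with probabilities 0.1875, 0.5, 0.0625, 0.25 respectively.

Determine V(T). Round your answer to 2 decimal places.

10.15

E[T] = (0)(0.1875) + (1)(0.5) + (5)(0.0625) + (8)(0.25) = 2.8125
E[T²] = (0)²(0.1875) + (1)²(0.5) + (5)²(0.0625) + (8)²(0.25) = 18.0625
V(T) = E[T²] − (E[T])² = 18.0625 − (2.8125)² = 10.15234375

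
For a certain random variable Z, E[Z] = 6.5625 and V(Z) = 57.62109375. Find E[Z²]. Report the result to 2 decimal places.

E[Z²] = V(Z) + (E[Z])² = 57.62109375 + (6.5625)² = 100.6875

100.69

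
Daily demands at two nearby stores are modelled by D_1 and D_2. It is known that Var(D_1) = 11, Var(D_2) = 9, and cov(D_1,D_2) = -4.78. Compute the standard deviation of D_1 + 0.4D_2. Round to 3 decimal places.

Var(D_1 + 0.4D_2) = (1)²·Var(D_1) + (0.4)²·Var(D_2) + 2·(1)·(0.4)·cov(D_1,D_2)
= 1·11 + 0.16·9 + 0.8·-4.78 = 8.616
σ(D_1 + 0.4D_2) = √8.616 ≈ 2.935

2.935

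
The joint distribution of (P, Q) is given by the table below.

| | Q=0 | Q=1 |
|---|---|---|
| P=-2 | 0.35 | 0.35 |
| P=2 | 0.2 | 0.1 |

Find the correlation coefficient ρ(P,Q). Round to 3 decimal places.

E[P] = -0.8,  E[Q] = 0.45
E[PQ] = -0.5
Cov(P,Q) = E[PQ] − E[P]E[Q] = -0.5 − (-0.8)(0.45) = -0.14
Var(P) = 3.36,  Var(Q) = 0.2475
ρ = -0.14 / √(3.36·0.2475) ≈ -0.154

-0.154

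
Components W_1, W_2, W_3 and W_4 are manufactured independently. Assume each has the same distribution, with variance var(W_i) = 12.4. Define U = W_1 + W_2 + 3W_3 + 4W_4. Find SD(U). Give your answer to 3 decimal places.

By independence, var(U) = (1)²var(W_1) + (1)²var(W_2) + (3)²var(W_3) + (4)²var(W_4)
= (1)²·12.4 + (1)²·12.4 + (3)²·12.4 + (4)²·12.4 = 334.8
SD(U) = √334.8 ≈ 18.298

18.298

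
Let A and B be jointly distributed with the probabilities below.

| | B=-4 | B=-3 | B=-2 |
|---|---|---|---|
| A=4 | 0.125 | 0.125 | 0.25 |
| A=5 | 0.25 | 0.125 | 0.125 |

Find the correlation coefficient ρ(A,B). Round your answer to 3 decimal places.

-0.289

E[A] = 4.5,  E[B] = -3
E[AB] = -13.625
Cov(A,B) = E[AB] − E[A]E[B] = -13.625 − (4.5)(-3) = -0.125
V(A) = 0.25,  V(B) = 0.75
ρ = -0.125 / √(0.25·0.75) ≈ -0.289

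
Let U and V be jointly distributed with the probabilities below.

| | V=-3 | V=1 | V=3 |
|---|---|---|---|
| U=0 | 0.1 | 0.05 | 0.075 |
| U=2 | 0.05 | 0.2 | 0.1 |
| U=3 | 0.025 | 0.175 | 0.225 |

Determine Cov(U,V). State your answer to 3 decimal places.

E[U] = 1.975,  E[V] = 1.1
E[UV] = 3.025
Cov(U,V) = E[UV] − E[U]E[V] = 3.025 − (1.975)(1.1) = 0.8525

0.853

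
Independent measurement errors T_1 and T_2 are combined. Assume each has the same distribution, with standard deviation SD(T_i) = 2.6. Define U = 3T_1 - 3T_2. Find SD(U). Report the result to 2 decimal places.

V(T_i) = (2.6)² = 6.76
By independence, V(U) = (3)²V(T_1) + (-3)²V(T_2)
= (3)²·6.76 + (-3)²·6.76 = 121.68
SD(U) = √121.68 ≈ 11.03

11.03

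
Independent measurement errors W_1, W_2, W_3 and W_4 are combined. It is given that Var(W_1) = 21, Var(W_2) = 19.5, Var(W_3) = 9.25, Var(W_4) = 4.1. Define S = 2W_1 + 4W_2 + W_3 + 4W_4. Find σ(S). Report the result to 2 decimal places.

By independence, Var(S) = (2)²Var(W_1) + (4)²Var(W_2) + (1)²Var(W_3) + (4)²Var(W_4)
= (2)²·21 + (4)²·19.5 + (1)²·9.25 + (4)²·4.1 = 470.85
σ(S) = √470.85 ≈ 21.70

21.70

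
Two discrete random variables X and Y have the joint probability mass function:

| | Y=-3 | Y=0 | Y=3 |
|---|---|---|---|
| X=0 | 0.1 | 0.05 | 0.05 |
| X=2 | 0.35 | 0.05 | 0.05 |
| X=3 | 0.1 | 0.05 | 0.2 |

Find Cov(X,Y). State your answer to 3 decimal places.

0.563

E[X] = 1.95,  E[Y] = -0.75
E[XY] = -0.9
Cov(X,Y) = E[XY] − E[X]E[Y] = -0.9 − (1.95)(-0.75) = 0.5625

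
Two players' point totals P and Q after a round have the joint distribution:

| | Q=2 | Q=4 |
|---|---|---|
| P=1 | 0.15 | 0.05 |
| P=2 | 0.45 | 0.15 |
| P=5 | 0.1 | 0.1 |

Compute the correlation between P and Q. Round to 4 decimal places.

0.2091

E[P] = 2.4,  E[Q] = 2.6
E[PQ] = 6.5
cov(P,Q) = E[PQ] − E[P]E[Q] = 6.5 − (2.4)(2.6) = 0.26
V(P) = 1.84,  V(Q) = 0.84
ρ = 0.26 / √(1.84·0.84) ≈ 0.2091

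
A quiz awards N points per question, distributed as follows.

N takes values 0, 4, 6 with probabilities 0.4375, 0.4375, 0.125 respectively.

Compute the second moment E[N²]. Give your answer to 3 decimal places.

E[N²] = (0)²(0.4375) + (4)²(0.4375) + (6)²(0.125) = 11.5

11.500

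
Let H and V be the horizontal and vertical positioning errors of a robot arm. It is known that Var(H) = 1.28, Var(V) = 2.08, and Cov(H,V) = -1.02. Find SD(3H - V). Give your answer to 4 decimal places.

4.4407

Var(3H - V) = (3)²·Var(H) + (-1)²·Var(V) + 2·(3)·(-1)·Cov(H,V)
= 9·1.28 + 1·2.08 + -6·-1.02 = 19.72
SD(3H - V) = √19.72 ≈ 4.4407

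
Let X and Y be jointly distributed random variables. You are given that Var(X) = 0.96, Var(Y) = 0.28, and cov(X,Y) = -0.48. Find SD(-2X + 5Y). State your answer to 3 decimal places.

4.521

Var(-2X + 5Y) = (-2)²·Var(X) + (5)²·Var(Y) + 2·(-2)·(5)·cov(X,Y)
= 4·0.96 + 25·0.28 + -20·-0.48 = 20.44
SD(-2X + 5Y) = √20.44 ≈ 4.521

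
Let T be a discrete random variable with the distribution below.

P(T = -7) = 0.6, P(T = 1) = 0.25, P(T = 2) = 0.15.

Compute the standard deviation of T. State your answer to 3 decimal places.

4.114

E[T] = (-7)(0.6) + (1)(0.25) + (2)(0.15) = -3.65
E[T²] = (-7)²(0.6) + (1)²(0.25) + (2)²(0.15) = 30.25
V(T) = E[T²] − (E[T])² = 30.25 − (-3.65)² = 16.9275
σ(T) = √16.9275 ≈ 4.114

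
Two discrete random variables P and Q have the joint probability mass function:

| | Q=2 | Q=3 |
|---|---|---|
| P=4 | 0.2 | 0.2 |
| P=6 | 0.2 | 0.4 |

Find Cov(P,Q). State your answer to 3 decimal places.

0.080

E[P] = 5.2,  E[Q] = 2.6
E[PQ] = 13.6
Cov(P,Q) = E[PQ] − E[P]E[Q] = 13.6 − (5.2)(2.6) = 0.08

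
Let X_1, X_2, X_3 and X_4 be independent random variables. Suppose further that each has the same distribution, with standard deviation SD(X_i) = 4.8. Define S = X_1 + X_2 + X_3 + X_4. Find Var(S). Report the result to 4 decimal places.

92.1600

Var(X_i) = (4.8)² = 23.04
By independence, Var(S) = (1)²Var(X_1) + (1)²Var(X_2) + (1)²Var(X_3) + (1)²Var(X_4)
= (1)²·23.04 + (1)²·23.04 + (1)²·23.04 + (1)²·23.04 = 92.16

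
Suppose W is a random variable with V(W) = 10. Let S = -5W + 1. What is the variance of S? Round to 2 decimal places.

V(-5W + 1) = (-5)²·V(W) = 25·10 = 250

250.00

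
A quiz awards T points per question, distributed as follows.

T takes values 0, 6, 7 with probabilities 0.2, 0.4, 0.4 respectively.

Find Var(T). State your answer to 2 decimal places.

6.96

E[T] = (0)(0.2) + (6)(0.4) + (7)(0.4) = 5.2
E[T²] = (0)²(0.2) + (6)²(0.4) + (7)²(0.4) = 34
Var(T) = E[T²] − (E[T])² = 34 − (5.2)² = 6.96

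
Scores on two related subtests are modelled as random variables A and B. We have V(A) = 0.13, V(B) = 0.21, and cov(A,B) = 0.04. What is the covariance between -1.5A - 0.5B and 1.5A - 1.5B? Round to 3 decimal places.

cov(-1.5A - 0.5B, 1.5A - 1.5B) = (-1.5)(1.5)V(A) + (-0.5)(-1.5)V(B) + [(-1.5)(-1.5) + (-0.5)(1.5)]cov(A,B)
= -2.25·0.13 + 0.75·0.21 + 1.5·0.04 = -0.075

-0.075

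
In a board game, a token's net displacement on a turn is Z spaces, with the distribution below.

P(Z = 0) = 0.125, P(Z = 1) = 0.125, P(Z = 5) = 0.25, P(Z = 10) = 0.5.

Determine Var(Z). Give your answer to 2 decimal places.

15.73

E[Z] = (0)(0.125) + (1)(0.125) + (5)(0.25) + (10)(0.5) = 6.375
E[Z²] = (0)²(0.125) + (1)²(0.125) + (5)²(0.25) + (10)²(0.5) = 56.375
Var(Z) = E[Z²] − (E[Z])² = 56.375 − (6.375)² = 15.734375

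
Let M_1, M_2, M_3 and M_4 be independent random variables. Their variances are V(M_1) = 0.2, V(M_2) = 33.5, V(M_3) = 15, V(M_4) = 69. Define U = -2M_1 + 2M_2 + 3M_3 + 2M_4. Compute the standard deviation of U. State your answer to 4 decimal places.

By independence, V(U) = (-2)²V(M_1) + (2)²V(M_2) + (3)²V(M_3) + (2)²V(M_4)
= (-2)²·0.2 + (2)²·33.5 + (3)²·15 + (2)²·69 = 545.8
sd(U) = √545.8 ≈ 23.3624

23.3624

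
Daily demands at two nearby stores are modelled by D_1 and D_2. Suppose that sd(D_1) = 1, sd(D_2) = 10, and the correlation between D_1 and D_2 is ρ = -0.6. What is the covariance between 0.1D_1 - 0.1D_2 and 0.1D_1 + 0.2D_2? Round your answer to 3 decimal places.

-2.050

var(D_1) = (1)² = 1;  var(D_2) = (10)² = 100
Cov(D_1,D_2) = ρ·sd(D_1)·sd(D_2) = -0.6·1·10 = -6
Cov(0.1D_1 - 0.1D_2, 0.1D_1 + 0.2D_2) = (0.1)(0.1)var(D_1) + (-0.1)(0.2)var(D_2) + [(0.1)(0.2) + (-0.1)(0.1)]Cov(D_1,D_2)
= 0.01·1 + -0.02·100 + 0.01·-6 = -2.05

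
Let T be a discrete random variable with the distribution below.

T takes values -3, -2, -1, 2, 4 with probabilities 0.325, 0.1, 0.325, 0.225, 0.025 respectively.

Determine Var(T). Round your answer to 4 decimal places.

E[T] = (-3)(0.325) + (-2)(0.1) + (-1)(0.325) + (2)(0.225) + (4)(0.025) = -0.95
E[T²] = (-3)²(0.325) + (-2)²(0.1) + (-1)²(0.325) + (2)²(0.225) + (4)²(0.025) = 4.95
Var(T) = E[T²] − (E[T])² = 4.95 − (-0.95)² = 4.0475

4.0475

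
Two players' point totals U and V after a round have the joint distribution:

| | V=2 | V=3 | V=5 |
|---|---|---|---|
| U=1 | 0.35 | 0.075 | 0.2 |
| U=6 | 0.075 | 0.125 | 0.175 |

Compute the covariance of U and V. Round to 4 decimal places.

0.7656

E[U] = 2.875,  E[V] = 3.325
E[UV] = 10.325
Cov(U,V) = E[UV] − E[U]E[V] = 10.325 − (2.875)(3.325) = 0.765625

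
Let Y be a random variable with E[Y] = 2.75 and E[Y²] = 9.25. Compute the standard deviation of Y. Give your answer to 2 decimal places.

V(Y) = 9.25 − (2.75)² = 1.6875
SD(Y) = √1.6875 ≈ 1.30

1.30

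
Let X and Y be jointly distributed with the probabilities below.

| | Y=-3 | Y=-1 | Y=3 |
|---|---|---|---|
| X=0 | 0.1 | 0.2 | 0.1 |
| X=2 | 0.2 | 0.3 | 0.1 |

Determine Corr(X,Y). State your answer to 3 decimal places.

E[X] = 1.2,  E[Y] = -0.8
E[XY] = -1.2
cov(X,Y) = E[XY] − E[X]E[Y] = -1.2 − (1.2)(-0.8) = -0.24
Var(X) = 0.96,  Var(Y) = 4.36
ρ = -0.24 / √(0.96·4.36) ≈ -0.117

-0.117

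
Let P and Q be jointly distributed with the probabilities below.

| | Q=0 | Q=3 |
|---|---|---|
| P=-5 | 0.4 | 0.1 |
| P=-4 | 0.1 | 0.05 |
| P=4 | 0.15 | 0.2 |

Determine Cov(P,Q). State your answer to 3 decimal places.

2.085

E[P] = -1.7,  E[Q] = 1.05
E[PQ] = 0.3
Cov(P,Q) = E[PQ] − E[P]E[Q] = 0.3 − (-1.7)(1.05) = 2.085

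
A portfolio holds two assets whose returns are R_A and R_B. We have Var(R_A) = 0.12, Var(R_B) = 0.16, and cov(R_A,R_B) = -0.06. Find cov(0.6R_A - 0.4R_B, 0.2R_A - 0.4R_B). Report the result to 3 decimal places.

cov(0.6R_A - 0.4R_B, 0.2R_A - 0.4R_B) = (0.6)(0.2)Var(R_A) + (-0.4)(-0.4)Var(R_B) + [(0.6)(-0.4) + (-0.4)(0.2)]cov(R_A,R_B)
= 0.12·0.12 + 0.16·0.16 + -0.32·-0.06 = 0.0592

0.059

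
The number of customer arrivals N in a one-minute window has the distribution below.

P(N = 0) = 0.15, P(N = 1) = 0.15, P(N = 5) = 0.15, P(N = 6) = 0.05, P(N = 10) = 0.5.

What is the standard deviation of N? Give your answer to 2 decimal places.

4.15

E[N] = (0)(0.15) + (1)(0.15) + (5)(0.15) + (6)(0.05) + (10)(0.5) = 6.2
E[N²] = (0)²(0.15) + (1)²(0.15) + (5)²(0.15) + (6)²(0.05) + (10)²(0.5) = 55.7
Var(N) = E[N²] − (E[N])² = 55.7 − (6.2)² = 17.26
SD(N) = √17.26 ≈ 4.15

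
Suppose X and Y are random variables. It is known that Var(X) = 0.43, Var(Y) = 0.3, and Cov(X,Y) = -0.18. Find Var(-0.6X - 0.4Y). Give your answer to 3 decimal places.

Var(-0.6X - 0.4Y) = (-0.6)²·Var(X) + (-0.4)²·Var(Y) + 2·(-0.6)·(-0.4)·Cov(X,Y)
= 0.36·0.43 + 0.16·0.3 + 0.48·-0.18 = 0.1164

0.116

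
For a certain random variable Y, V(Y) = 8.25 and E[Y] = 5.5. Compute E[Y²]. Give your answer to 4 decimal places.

38.5000

E[Y²] = V(Y) + (E[Y])² = 8.25 + (5.5)² = 38.5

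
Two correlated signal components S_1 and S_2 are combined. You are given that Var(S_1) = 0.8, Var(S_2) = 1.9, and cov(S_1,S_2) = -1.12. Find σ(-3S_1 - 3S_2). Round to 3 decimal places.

2.035

Var(-3S_1 - 3S_2) = (-3)²·Var(S_1) + (-3)²·Var(S_2) + 2·(-3)·(-3)·cov(S_1,S_2)
= 9·0.8 + 9·1.9 + 18·-1.12 = 4.14
σ(-3S_1 - 3S_2) = √4.14 ≈ 2.035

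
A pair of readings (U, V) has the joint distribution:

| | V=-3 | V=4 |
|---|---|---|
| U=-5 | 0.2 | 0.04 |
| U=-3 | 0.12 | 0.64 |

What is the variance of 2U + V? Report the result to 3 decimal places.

E[U] = -3.48,  E[V] = 1.76,  E[UV] = -4.4
var(U) = 12.84 − (-3.48)² = 0.7296;  var(V) = 13.76 − (1.76)² = 10.6624
cov(U,V) = -4.4 − (-3.48)(1.76) = 1.7248
var(2U + V) = (2)²·0.7296 + (1)²·10.6624 + 2·(2)·(1)·1.7248 = 20.48

20.480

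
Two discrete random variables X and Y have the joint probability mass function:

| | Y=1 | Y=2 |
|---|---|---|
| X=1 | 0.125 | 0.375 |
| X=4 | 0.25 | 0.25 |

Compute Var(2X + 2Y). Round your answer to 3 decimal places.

8.438

E[X] = 2.5,  E[Y] = 1.625,  E[XY] = 3.875
Var(X) = 8.5 − (2.5)² = 2.25;  Var(Y) = 2.875 − (1.625)² = 0.234375
cov(X,Y) = 3.875 − (2.5)(1.625) = -0.1875
Var(2X + 2Y) = (2)²·2.25 + (2)²·0.234375 + 2·(2)·(2)·-0.1875 = 8.4375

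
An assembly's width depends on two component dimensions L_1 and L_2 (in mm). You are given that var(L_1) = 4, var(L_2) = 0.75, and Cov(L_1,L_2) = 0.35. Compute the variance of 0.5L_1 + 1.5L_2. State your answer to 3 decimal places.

3.213

var(0.5L_1 + 1.5L_2) = (0.5)²·var(L_1) + (1.5)²·var(L_2) + 2·(0.5)·(1.5)·Cov(L_1,L_2)
= 0.25·4 + 2.25·0.75 + 1.5·0.35 = 3.2125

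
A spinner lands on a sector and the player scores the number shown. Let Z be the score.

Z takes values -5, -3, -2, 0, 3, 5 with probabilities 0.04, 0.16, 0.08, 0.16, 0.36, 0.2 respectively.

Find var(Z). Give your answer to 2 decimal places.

E[Z] = (-5)(0.04) + (-3)(0.16) + (-2)(0.08) + (0)(0.16) + (3)(0.36) + (5)(0.2) = 1.24
E[Z²] = (-5)²(0.04) + (-3)²(0.16) + (-2)²(0.08) + (0)²(0.16) + (3)²(0.36) + (5)²(0.2) = 11
var(Z) = E[Z²] − (E[Z])² = 11 − (1.24)² = 9.4624

9.46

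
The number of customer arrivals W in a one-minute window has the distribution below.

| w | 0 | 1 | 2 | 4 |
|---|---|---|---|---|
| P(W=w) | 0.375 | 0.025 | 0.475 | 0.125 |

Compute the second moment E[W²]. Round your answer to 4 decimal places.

3.9250

E[W²] = (0)²(0.375) + (1)²(0.025) + (2)²(0.475) + (4)²(0.125) = 3.925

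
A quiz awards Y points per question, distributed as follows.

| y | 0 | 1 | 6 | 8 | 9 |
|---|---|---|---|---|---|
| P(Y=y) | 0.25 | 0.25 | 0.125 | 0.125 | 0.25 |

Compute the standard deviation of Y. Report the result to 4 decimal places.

3.8649

E[Y] = (0)(0.25) + (1)(0.25) + (6)(0.125) + (8)(0.125) + (9)(0.25) = 4.25
E[Y²] = (0)²(0.25) + (1)²(0.25) + (6)²(0.125) + (8)²(0.125) + (9)²(0.25) = 33
V(Y) = E[Y²] − (E[Y])² = 33 − (4.25)² = 14.9375
SD(Y) = √14.9375 ≈ 3.8649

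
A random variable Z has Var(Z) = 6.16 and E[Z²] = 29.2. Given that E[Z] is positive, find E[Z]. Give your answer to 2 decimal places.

(E[Z])² = E[Z²] − Var(Z) = 29.2 − 6.16 = 23.04
E[Z] = √23.04 = 4.8

4.80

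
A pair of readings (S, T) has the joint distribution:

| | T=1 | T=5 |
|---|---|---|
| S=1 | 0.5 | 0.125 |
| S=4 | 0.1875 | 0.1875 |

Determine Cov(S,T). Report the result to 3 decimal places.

E[S] = 2.125,  E[T] = 2.25
E[ST] = 5.625
Cov(S,T) = E[ST] − E[S]E[T] = 5.625 − (2.125)(2.25) = 0.84375

0.844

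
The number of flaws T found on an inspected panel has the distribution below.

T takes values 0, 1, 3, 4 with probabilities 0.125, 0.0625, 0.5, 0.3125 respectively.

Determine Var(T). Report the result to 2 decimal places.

1.65

E[T] = (0)(0.125) + (1)(0.0625) + (3)(0.5) + (4)(0.3125) = 2.8125
E[T²] = (0)²(0.125) + (1)²(0.0625) + (3)²(0.5) + (4)²(0.3125) = 9.5625
Var(T) = E[T²] − (E[T])² = 9.5625 − (2.8125)² = 1.65234375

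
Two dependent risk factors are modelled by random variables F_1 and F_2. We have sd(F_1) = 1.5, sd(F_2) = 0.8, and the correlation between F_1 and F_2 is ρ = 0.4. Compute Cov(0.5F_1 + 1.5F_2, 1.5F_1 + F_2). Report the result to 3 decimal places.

3.968

Var(F_1) = (1.5)² = 2.25;  Var(F_2) = (0.8)² = 0.64
Cov(F_1,F_2) = ρ·sd(F_1)·sd(F_2) = 0.4·1.5·0.8 = 0.48
Cov(0.5F_1 + 1.5F_2, 1.5F_1 + F_2) = (0.5)(1.5)Var(F_1) + (1.5)(1)Var(F_2) + [(0.5)(1) + (1.5)(1.5)]Cov(F_1,F_2)
= 0.75·2.25 + 1.5·0.64 + 2.75·0.48 = 3.9675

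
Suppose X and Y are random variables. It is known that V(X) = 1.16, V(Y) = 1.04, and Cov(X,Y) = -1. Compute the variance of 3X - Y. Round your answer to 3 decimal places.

17.480

V(3X - Y) = (3)²·V(X) + (-1)²·V(Y) + 2·(3)·(-1)·Cov(X,Y)
= 9·1.16 + 1·1.04 + -6·-1 = 17.48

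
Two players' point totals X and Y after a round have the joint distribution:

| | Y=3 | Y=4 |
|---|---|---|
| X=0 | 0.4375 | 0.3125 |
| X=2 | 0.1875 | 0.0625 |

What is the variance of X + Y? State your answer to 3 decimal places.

0.859

E[X] = 0.5,  E[Y] = 3.375,  E[XY] = 1.625
Var(X) = 1 − (0.5)² = 0.75;  Var(Y) = 11.625 − (3.375)² = 0.234375
Cov(X,Y) = 1.625 − (0.5)(3.375) = -0.0625
Var(X + Y) = (1)²·0.75 + (1)²·0.234375 + 2·(1)·(1)·-0.0625 = 0.859375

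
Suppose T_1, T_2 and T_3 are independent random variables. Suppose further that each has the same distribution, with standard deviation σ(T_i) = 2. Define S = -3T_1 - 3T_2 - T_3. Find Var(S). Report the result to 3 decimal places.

76.000

Var(T_i) = (2)² = 4
By independence, Var(S) = (-3)²Var(T_1) + (-3)²Var(T_2) + (-1)²Var(T_3)
= (-3)²·4 + (-3)²·4 + (-1)²·4 = 76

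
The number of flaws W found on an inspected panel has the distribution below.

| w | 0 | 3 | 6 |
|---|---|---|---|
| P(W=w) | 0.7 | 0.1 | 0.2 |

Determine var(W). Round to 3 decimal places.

5.850

E[W] = (0)(0.7) + (3)(0.1) + (6)(0.2) = 1.5
E[W²] = (0)²(0.7) + (3)²(0.1) + (6)²(0.2) = 8.1
var(W) = E[W²] − (E[W])² = 8.1 − (1.5)² = 5.85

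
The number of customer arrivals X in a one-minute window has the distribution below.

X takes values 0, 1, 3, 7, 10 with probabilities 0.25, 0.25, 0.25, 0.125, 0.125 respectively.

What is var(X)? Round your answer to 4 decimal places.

E[X] = (0)(0.25) + (1)(0.25) + (3)(0.25) + (7)(0.125) + (10)(0.125) = 3.125
E[X²] = (0)²(0.25) + (1)²(0.25) + (3)²(0.25) + (7)²(0.125) + (10)²(0.125) = 21.125
var(X) = E[X²] − (E[X])² = 21.125 − (3.125)² = 11.359375

11.3594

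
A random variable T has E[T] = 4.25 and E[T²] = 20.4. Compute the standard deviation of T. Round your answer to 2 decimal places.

1.53

Var(T) = 20.4 − (4.25)² = 2.3375
SD(T) = √2.3375 ≈ 1.53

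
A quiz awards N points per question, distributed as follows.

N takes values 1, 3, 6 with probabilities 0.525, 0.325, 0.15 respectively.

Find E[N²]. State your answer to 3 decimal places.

E[N²] = (1)²(0.525) + (3)²(0.325) + (6)²(0.15) = 8.85

8.850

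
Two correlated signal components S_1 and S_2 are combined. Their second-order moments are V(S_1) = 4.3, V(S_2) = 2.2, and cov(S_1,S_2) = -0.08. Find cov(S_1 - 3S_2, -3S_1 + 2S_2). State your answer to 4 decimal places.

-26.9800

cov(S_1 - 3S_2, -3S_1 + 2S_2) = (1)(-3)V(S_1) + (-3)(2)V(S_2) + [(1)(2) + (-3)(-3)]cov(S_1,S_2)
= -3·4.3 + -6·2.2 + 11·-0.08 = -26.98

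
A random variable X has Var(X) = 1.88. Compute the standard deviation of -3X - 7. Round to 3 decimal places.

4.113

Var(-3X - 7) = (-3)²·1.88 = 16.92
sd(-3X - 7) = √16.92 ≈ 4.113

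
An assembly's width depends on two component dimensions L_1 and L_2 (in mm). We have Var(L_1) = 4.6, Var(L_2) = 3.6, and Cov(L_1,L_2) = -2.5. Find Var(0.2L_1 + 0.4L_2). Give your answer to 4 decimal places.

0.3600

Var(0.2L_1 + 0.4L_2) = (0.2)²·Var(L_1) + (0.4)²·Var(L_2) + 2·(0.2)·(0.4)·Cov(L_1,L_2)
= 0.04·4.6 + 0.16·3.6 + 0.16·-2.5 = 0.36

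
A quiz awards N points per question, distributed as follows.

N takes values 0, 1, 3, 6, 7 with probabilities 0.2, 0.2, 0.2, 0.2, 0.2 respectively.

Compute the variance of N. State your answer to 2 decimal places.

E[N] = (0)(0.2) + (1)(0.2) + (3)(0.2) + (6)(0.2) + (7)(0.2) = 3.4
E[N²] = (0)²(0.2) + (1)²(0.2) + (3)²(0.2) + (6)²(0.2) + (7)²(0.2) = 19
Var(N) = E[N²] − (E[N])² = 19 − (3.4)² = 7.44

7.44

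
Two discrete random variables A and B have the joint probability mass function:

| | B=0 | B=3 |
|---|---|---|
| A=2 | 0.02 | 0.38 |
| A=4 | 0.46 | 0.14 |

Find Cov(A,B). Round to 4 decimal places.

-1.0320

E[A] = 3.2,  E[B] = 1.56
E[AB] = 3.96
Cov(A,B) = E[AB] − E[A]E[B] = 3.96 − (3.2)(1.56) = -1.032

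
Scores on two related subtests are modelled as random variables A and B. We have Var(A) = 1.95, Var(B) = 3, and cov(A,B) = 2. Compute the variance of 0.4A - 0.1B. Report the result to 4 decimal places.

Var(0.4A - 0.1B) = (0.4)²·Var(A) + (-0.1)²·Var(B) + 2·(0.4)·(-0.1)·cov(A,B)
= 0.16·1.95 + 0.01·3 + -0.08·2 = 0.182

0.1820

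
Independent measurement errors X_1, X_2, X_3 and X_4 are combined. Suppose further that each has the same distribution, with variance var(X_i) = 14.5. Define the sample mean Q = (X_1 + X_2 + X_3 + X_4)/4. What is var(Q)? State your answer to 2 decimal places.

By independence, var(Q) = (0.25)²var(X_1) + (0.25)²var(X_2) + (0.25)²var(X_3) + (0.25)²var(X_4)
= (0.25)²·14.5 + (0.25)²·14.5 + (0.25)²·14.5 + (0.25)²·14.5 = 3.625

3.63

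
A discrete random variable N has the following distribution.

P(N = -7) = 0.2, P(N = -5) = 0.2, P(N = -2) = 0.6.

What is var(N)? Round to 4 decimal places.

4.2400

E[N] = (-7)(0.2) + (-5)(0.2) + (-2)(0.6) = -3.6
E[N²] = (-7)²(0.2) + (-5)²(0.2) + (-2)²(0.6) = 17.2
var(N) = E[N²] − (E[N])² = 17.2 − (-3.6)² = 4.24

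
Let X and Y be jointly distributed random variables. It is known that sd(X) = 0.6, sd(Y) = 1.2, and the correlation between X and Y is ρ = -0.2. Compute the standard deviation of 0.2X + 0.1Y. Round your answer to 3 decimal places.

0.152

var(X) = (0.6)² = 0.36;  var(Y) = (1.2)² = 1.44
cov(X,Y) = ρ·sd(X)·sd(Y) = -0.2·0.6·1.2 = -0.144
var(0.2X + 0.1Y) = (0.2)²·var(X) + (0.1)²·var(Y) + 2·(0.2)·(0.1)·cov(X,Y)
= 0.04·0.36 + 0.01·1.44 + 0.04·-0.144 = 0.02304
sd(0.2X + 0.1Y) = √0.02304 ≈ 0.152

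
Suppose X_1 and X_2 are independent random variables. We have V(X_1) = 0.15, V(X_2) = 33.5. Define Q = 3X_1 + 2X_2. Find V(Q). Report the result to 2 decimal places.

By independence, V(Q) = (3)²V(X_1) + (2)²V(X_2)
= (3)²·0.15 + (2)²·33.5 = 135.35

135.35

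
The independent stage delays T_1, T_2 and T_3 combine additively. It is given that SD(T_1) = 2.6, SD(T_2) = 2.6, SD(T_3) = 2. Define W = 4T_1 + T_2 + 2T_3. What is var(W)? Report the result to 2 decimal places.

var(T_1) = 6.76, var(T_2) = 6.76, var(T_3) = 4
By independence, var(W) = (4)²var(T_1) + (1)²var(T_2) + (2)²var(T_3)
= (4)²·6.76 + (1)²·6.76 + (2)²·4 = 130.92

130.92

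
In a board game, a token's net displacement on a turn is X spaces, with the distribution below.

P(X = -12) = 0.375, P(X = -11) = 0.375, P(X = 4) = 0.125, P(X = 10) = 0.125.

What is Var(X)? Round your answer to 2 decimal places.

E[X] = (-12)(0.375) + (-11)(0.375) + (4)(0.125) + (10)(0.125) = -6.875
E[X²] = (-12)²(0.375) + (-11)²(0.375) + (4)²(0.125) + (10)²(0.125) = 113.875
Var(X) = E[X²] − (E[X])² = 113.875 − (-6.875)² = 66.609375

66.61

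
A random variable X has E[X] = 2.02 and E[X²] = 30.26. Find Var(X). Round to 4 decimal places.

26.1796

Var(X) = 30.26 − (2.02)² = 26.1796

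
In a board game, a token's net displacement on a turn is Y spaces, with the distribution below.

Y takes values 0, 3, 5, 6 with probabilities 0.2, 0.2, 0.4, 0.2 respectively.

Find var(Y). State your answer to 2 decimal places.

E[Y] = (0)(0.2) + (3)(0.2) + (5)(0.4) + (6)(0.2) = 3.8
E[Y²] = (0)²(0.2) + (3)²(0.2) + (5)²(0.4) + (6)²(0.2) = 19
var(Y) = E[Y²] − (E[Y])² = 19 − (3.8)² = 4.56

4.56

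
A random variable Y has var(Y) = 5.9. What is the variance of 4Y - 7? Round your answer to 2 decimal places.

94.40

var(4Y - 7) = (4)²·var(Y) = 16·5.9 = 94.4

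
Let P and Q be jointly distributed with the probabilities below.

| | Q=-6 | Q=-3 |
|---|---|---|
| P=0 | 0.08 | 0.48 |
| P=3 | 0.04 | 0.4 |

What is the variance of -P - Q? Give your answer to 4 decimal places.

E[P] = 1.32,  E[Q] = -3.36,  E[PQ] = -4.32
Var(P) = 3.96 − (1.32)² = 2.2176;  Var(Q) = 12.24 − (-3.36)² = 0.9504
Cov(P,Q) = -4.32 − (1.32)(-3.36) = 0.1152
Var(-P - Q) = (-1)²·2.2176 + (-1)²·0.9504 + 2·(-1)·(-1)·0.1152 = 3.3984

3.3984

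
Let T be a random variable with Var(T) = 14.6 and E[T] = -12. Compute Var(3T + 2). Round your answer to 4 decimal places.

Var(3T + 2) = (3)²·Var(T) = 9·14.6 = 131.4

131.4000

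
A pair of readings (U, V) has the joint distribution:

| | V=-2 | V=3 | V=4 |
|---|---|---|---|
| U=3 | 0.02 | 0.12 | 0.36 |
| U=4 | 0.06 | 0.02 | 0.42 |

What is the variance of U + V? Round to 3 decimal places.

2.746

E[U] = 3.5,  E[V] = 3.38,  E[UV] = 11.76
var(U) = 12.5 − (3.5)² = 0.25;  var(V) = 14.06 − (3.38)² = 2.6356
Cov(U,V) = 11.76 − (3.5)(3.38) = -0.07
var(U + V) = (1)²·0.25 + (1)²·2.6356 + 2·(1)·(1)·-0.07 = 2.7456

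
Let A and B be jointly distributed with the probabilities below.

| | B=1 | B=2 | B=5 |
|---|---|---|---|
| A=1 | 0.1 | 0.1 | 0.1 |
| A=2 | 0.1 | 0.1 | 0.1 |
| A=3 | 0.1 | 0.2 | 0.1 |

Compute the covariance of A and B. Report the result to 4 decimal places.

E[A] = 2.1,  E[B] = 2.6
E[AB] = 5.4
Cov(A,B) = E[AB] − E[A]E[B] = 5.4 − (2.1)(2.6) = -0.06

-0.0600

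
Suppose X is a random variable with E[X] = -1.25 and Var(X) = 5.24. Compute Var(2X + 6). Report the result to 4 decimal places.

Var(2X + 6) = (2)²·Var(X) = 4·5.24 = 20.96

20.9600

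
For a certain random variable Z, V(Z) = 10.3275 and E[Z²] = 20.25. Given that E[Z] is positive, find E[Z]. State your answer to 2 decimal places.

3.15

(E[Z])² = E[Z²] − V(Z) = 20.25 − 10.3275 = 9.9225
E[Z] = √9.9225 = 3.15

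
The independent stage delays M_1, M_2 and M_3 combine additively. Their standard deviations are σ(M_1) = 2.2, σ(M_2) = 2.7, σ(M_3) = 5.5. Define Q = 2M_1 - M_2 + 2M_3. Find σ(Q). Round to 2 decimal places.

Var(M_1) = 4.84, Var(M_2) = 7.29, Var(M_3) = 30.25
By independence, Var(Q) = (2)²Var(M_1) + (-1)²Var(M_2) + (2)²Var(M_3)
= (2)²·4.84 + (-1)²·7.29 + (2)²·30.25 = 147.65
σ(Q) = √147.65 ≈ 12.15

12.15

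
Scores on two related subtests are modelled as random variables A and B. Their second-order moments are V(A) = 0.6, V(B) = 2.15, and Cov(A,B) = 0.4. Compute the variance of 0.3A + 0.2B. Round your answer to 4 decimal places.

V(0.3A + 0.2B) = (0.3)²·V(A) + (0.2)²·V(B) + 2·(0.3)·(0.2)·Cov(A,B)
= 0.09·0.6 + 0.04·2.15 + 0.12·0.4 = 0.188

0.1880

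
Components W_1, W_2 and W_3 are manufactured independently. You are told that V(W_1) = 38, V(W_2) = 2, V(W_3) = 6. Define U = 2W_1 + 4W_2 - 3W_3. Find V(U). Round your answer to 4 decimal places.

238.0000

By independence, V(U) = (2)²V(W_1) + (4)²V(W_2) + (-3)²V(W_3)
= (2)²·38 + (4)²·2 + (-3)²·6 = 238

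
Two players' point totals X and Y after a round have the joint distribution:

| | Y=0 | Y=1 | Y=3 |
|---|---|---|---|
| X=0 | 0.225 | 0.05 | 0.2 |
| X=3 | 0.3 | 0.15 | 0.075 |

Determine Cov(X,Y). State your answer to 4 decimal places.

E[X] = 1.575,  E[Y] = 1.025
E[XY] = 1.125
Cov(X,Y) = E[XY] − E[X]E[Y] = 1.125 − (1.575)(1.025) = -0.489375

-0.4894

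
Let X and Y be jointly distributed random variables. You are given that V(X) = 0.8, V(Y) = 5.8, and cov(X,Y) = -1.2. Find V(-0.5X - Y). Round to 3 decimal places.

4.800

V(-0.5X - Y) = (-0.5)²·V(X) + (-1)²·V(Y) + 2·(-0.5)·(-1)·cov(X,Y)
= 0.25·0.8 + 1·5.8 + 1·-1.2 = 4.8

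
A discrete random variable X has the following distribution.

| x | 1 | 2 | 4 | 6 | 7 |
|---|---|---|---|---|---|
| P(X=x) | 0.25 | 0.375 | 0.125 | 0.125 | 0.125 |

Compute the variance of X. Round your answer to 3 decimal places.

E[X] = (1)(0.25) + (2)(0.375) + (4)(0.125) + (6)(0.125) + (7)(0.125) = 3.125
E[X²] = (1)²(0.25) + (2)²(0.375) + (4)²(0.125) + (6)²(0.125) + (7)²(0.125) = 14.375
Var(X) = E[X²] − (E[X])² = 14.375 − (3.125)² = 4.609375

4.609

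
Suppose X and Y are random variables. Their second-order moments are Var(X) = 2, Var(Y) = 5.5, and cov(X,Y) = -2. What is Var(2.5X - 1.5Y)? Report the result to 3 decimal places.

Var(2.5X - 1.5Y) = (2.5)²·Var(X) + (-1.5)²·Var(Y) + 2·(2.5)·(-1.5)·cov(X,Y)
= 6.25·2 + 2.25·5.5 + -7.5·-2 = 39.875

39.875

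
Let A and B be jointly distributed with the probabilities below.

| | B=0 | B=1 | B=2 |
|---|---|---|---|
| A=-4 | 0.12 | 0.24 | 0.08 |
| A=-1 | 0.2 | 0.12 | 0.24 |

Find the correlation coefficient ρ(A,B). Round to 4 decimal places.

0.1007

E[A] = -2.32,  E[B] = 1
E[AB] = -2.2
Cov(A,B) = E[AB] − E[A]E[B] = -2.2 − (-2.32)(1) = 0.12
var(A) = 2.2176,  var(B) = 0.64
ρ = 0.12 / √(2.2176·0.64) ≈ 0.1007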